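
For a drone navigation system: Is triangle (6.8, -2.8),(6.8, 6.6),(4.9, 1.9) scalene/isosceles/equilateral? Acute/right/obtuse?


Side lengths squared: AB^2=88.36, BC^2=25.7, CA^2=25.7
Sorted: [25.7, 25.7, 88.36]
By sides: Isosceles, By angles: Obtuse

Isosceles, Obtuse


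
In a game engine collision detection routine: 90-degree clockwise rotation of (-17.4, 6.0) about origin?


90° CW: (x,y) -> (y, -x)
(-17.4,6) -> (6, 17.4)

(6, 17.4)


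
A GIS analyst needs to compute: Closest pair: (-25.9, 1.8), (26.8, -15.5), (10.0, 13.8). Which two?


d(P0,P1) = 55.4669, d(P0,P2) = 37.8525, d(P1,P2) = 33.7747
Closest: P1 and P2

Closest pair: (26.8, -15.5) and (10.0, 13.8), distance = 33.7747


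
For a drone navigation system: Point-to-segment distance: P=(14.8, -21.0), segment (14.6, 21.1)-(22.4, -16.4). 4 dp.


Project P onto AB: t = 1 (clamped to [0,1])
Closest point on segment: (22.4, -16.4)
Distance: 8.8837

8.8837


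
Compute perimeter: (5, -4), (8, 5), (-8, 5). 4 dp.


Sides: (5, -4)->(8, 5): sqrt(90) = 9.486833, (8, 5)->(-8, 5): sqrt(256) = 16, (-8, 5)->(5, -4): sqrt(250) = 15.811388
Sum = 41.298221
Perimeter = 41.2982

41.2982


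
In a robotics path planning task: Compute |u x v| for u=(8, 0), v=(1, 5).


|u x v| = |8*5 - 0*1|
= |40 - 0| = 40

40


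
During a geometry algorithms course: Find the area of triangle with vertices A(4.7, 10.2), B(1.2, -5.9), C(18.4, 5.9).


Area = |x_A(y_B-y_C) + x_B(y_C-y_A) + x_C(y_A-y_B)|/2
= |(-55.46) + (-5.16) + 296.24|/2
= 235.62/2 = 117.81

117.81


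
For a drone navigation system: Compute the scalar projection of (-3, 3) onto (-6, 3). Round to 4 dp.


u.v = 27, |v| = sqrt(45) = 6.7082
Scalar projection = u.v / |v| = 27 / sqrt(45) = 4.0249

4.0249


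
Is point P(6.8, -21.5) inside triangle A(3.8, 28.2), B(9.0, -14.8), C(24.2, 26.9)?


Cross products: AB x AP = -129.44, BC x BP = -10.1, CA x CP = 1009.98
All same sign? no

No, outside


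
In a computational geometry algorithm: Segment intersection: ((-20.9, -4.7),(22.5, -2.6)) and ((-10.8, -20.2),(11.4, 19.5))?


Cross products: d1=745.07, d2=-931.29, d3=-693.91, d4=982.45
d1*d2 < 0 and d3*d4 < 0? yes

Yes, they intersect


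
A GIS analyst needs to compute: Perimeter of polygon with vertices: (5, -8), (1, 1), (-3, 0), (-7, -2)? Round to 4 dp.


Sides: (5, -8)->(1, 1): sqrt(97) = 9.848858, (1, 1)->(-3, 0): sqrt(17) = 4.123106, (-3, 0)->(-7, -2): sqrt(20) = 4.472136, (-7, -2)->(5, -8): sqrt(180) = 13.416408
Sum = 31.860508
Perimeter = 31.8605

31.8605


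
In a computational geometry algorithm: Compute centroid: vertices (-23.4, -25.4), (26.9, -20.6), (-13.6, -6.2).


Centroid = ((x_A+x_B+x_C)/3, (y_A+y_B+y_C)/3)
= (((-23.4)+26.9+(-13.6))/3, ((-25.4)+(-20.6)+(-6.2))/3)
= (-3.3667, -17.4)

(-3.3667, -17.4)


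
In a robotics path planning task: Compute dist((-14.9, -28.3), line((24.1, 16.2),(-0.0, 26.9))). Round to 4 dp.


|cross product| = 1489.75
|line direction| = sqrt(695.3) = 26.3685
Distance = 1489.75/sqrt(695.3) = 56.4972

56.4972


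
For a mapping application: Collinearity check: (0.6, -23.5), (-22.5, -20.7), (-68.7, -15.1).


Cross product: ((-22.5)-0.6)*((-15.1)-(-23.5)) - ((-20.7)-(-23.5))*((-68.7)-0.6)
= 0

Yes, collinear


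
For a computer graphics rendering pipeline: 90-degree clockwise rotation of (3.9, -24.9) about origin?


90° CW: (x,y) -> (y, -x)
(3.9,-24.9) -> (-24.9, -3.9)

(-24.9, -3.9)


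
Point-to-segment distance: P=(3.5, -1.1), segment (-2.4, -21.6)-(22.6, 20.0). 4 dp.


Project P onto AB: t = 0.4247 (clamped to [0,1])
Closest point on segment: (8.2164, -3.9344)
Distance: 5.5025

5.5025


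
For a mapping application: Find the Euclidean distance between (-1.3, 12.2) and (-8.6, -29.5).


dx=-7.3, dy=-41.7
d^2 = (-7.3)^2 + (-41.7)^2 = 1792.18
d = sqrt(1792.18) = 42.3341

42.3341


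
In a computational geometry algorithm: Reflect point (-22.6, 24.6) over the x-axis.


Reflection over x-axis: (x,y) -> (x,-y)
(-22.6, 24.6) -> (-22.6, -24.6)

(-22.6, -24.6)


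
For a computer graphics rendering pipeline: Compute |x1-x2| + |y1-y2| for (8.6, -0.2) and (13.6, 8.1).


|8.6-13.6| + |(-0.2)-8.1| = 5 + 8.3 = 13.3

13.3


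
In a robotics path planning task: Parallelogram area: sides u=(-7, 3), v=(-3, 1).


|u x v| = |(-7)*1 - 3*(-3)|
= |(-7) - (-9)| = 2

2


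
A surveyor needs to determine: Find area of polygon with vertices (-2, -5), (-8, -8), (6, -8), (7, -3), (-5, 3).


Shoelace sum: ((-2)*(-8) - (-8)*(-5)) + ((-8)*(-8) - 6*(-8)) + (6*(-3) - 7*(-8)) + (7*3 - (-5)*(-3)) + ((-5)*(-5) - (-2)*3)
= 163
Area = |163|/2 = 81.5

81.5


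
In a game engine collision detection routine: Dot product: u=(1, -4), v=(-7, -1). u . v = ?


u . v = u_x*v_x + u_y*v_y = 1*(-7) + (-4)*(-1)
= (-7) + 4 = -3

-3


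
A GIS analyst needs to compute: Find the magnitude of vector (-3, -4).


|u| = sqrt((-3)^2 + (-4)^2) = sqrt(25) = 5

5


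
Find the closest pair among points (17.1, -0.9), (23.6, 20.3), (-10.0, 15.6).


d(P0,P1) = 22.1741, d(P0,P2) = 31.7279, d(P1,P2) = 33.9271
Closest: P0 and P1

Closest pair: (17.1, -0.9) and (23.6, 20.3), distance = 22.1741


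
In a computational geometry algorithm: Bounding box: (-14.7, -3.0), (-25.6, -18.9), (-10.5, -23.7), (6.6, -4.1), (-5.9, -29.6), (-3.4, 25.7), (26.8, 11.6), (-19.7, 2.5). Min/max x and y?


x range: [-25.6, 26.8]
y range: [-29.6, 25.7]
Bounding box: (-25.6,-29.6) to (26.8,25.7)

(-25.6,-29.6) to (26.8,25.7)


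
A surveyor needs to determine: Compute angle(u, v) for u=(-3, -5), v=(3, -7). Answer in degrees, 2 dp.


u.v = 26, |u| = sqrt(34) = 5.831, |v| = sqrt(58) = 7.6158
cos(theta) = u.v/(|u||v|) = 26/sqrt(1972) = 0.585491
theta = acos(0.585491) = 54.16 degrees

54.16 degrees


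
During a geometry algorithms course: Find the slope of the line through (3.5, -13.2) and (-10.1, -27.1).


slope = (y2-y1)/(x2-x1) = ((-27.1)-(-13.2))/((-10.1)-3.5) = (-13.9)/(-13.6) = 1.0221

1.0221


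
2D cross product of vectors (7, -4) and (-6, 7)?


u x v = u_x*v_y - u_y*v_x = 7*7 - (-4)*(-6)
= 49 - 24 = 25

25


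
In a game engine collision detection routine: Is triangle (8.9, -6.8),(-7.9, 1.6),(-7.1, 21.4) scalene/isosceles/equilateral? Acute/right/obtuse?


Side lengths squared: AB^2=352.8, BC^2=392.68, CA^2=1051.24
Sorted: [352.8, 392.68, 1051.24]
By sides: Scalene, By angles: Obtuse

Scalene, Obtuse


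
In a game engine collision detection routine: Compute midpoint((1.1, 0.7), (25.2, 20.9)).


M = ((1.1+25.2)/2, (0.7+20.9)/2)
= (13.15, 10.8)

(13.15, 10.8)


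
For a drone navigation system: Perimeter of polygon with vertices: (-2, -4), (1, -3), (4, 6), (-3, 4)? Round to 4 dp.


Sides: (-2, -4)->(1, -3): sqrt(10) = 3.162278, (1, -3)->(4, 6): sqrt(90) = 9.486833, (4, 6)->(-3, 4): sqrt(53) = 7.28011, (-3, 4)->(-2, -4): sqrt(65) = 8.062258
Sum = 27.991479
Perimeter = 27.9915

27.9915


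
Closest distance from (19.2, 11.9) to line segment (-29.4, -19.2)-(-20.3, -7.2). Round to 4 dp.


Project P onto AB: t = 1 (clamped to [0,1])
Closest point on segment: (-20.3, -7.2)
Distance: 43.8755

43.8755


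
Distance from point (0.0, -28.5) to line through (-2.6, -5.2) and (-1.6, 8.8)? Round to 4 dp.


|cross product| = 59.7
|line direction| = sqrt(197) = 14.0357
Distance = 59.7/sqrt(197) = 4.2534

4.2534


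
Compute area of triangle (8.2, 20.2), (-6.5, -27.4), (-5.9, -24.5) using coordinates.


Area = |x_A(y_B-y_C) + x_B(y_C-y_A) + x_C(y_A-y_B)|/2
= |(-23.78) + 290.55 + (-280.84)|/2
= 14.07/2 = 7.035

7.035


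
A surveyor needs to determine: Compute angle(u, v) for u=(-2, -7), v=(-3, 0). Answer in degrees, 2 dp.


u.v = 6, |u| = sqrt(53) = 7.2801, |v| = sqrt(9) = 3
cos(theta) = u.v/(|u||v|) = 6/sqrt(477) = 0.274721
theta = acos(0.274721) = 74.05 degrees

74.05 degrees


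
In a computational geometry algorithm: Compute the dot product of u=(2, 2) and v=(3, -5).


u . v = u_x*v_x + u_y*v_y = 2*3 + 2*(-5)
= 6 + (-10) = -4

-4


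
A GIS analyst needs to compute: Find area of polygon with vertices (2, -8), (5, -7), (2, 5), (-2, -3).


Shoelace sum: (2*(-7) - 5*(-8)) + (5*5 - 2*(-7)) + (2*(-3) - (-2)*5) + ((-2)*(-8) - 2*(-3))
= 91
Area = |91|/2 = 45.5

45.5


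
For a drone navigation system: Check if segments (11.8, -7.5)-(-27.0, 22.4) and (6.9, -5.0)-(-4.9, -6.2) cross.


Cross products: d1=35.38, d2=-364, d3=49.51, d4=448.89
d1*d2 < 0 and d3*d4 < 0? no

No, they don't intersect


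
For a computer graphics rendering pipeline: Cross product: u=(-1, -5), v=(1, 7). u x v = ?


u x v = u_x*v_y - u_y*v_x = (-1)*7 - (-5)*1
= (-7) - (-5) = -2

-2


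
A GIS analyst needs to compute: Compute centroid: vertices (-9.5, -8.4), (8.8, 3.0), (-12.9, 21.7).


Centroid = ((x_A+x_B+x_C)/3, (y_A+y_B+y_C)/3)
= (((-9.5)+8.8+(-12.9))/3, ((-8.4)+3+21.7)/3)
= (-4.5333, 5.4333)

(-4.5333, 5.4333)


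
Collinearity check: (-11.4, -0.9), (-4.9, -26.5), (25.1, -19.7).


Cross product: ((-4.9)-(-11.4))*((-19.7)-(-0.9)) - ((-26.5)-(-0.9))*(25.1-(-11.4))
= 812.2

No, not collinear


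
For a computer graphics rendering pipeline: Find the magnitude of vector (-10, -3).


|u| = sqrt((-10)^2 + (-3)^2) = sqrt(109) = 10.4403

10.4403


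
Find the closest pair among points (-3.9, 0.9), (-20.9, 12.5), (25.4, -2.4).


d(P0,P1) = 20.5806, d(P0,P2) = 29.4853, d(P1,P2) = 48.6385
Closest: P0 and P1

Closest pair: (-3.9, 0.9) and (-20.9, 12.5), distance = 20.5806


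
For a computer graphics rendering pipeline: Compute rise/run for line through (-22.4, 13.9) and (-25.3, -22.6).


slope = (y2-y1)/(x2-x1) = ((-22.6)-13.9)/((-25.3)-(-22.4)) = (-36.5)/(-2.9) = 12.5862

12.5862


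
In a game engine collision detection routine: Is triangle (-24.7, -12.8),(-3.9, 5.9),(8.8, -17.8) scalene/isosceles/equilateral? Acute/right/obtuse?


Side lengths squared: AB^2=782.33, BC^2=722.98, CA^2=1147.25
Sorted: [722.98, 782.33, 1147.25]
By sides: Scalene, By angles: Acute

Scalene, Acute


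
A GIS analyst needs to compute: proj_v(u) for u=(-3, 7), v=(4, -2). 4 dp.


u.v = -26, |v| = sqrt(20) = 4.4721
Scalar projection = u.v / |v| = -26 / sqrt(20) = -5.8138

-5.8138


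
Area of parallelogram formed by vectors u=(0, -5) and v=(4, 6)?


|u x v| = |0*6 - (-5)*4|
= |0 - (-20)| = 20

20


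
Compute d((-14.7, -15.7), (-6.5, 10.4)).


dx=8.2, dy=26.1
d^2 = 8.2^2 + 26.1^2 = 748.45
d = sqrt(748.45) = 27.3578

27.3578


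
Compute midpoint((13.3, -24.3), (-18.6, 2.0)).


M = ((13.3+(-18.6))/2, ((-24.3)+2)/2)
= (-2.65, -11.15)

(-2.65, -11.15)


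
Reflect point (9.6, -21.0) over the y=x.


Reflection over y=x: (x,y) -> (y,x)
(9.6, -21) -> (-21, 9.6)

(-21, 9.6)


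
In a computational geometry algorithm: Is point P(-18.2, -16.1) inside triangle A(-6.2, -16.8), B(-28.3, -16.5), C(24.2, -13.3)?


Cross products: AB x AP = -11.87, BC x BP = -11.32, CA x CP = -63.28
All same sign? yes

Yes, inside


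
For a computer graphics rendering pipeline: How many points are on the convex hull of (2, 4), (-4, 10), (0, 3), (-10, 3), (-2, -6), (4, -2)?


Convex hull vertices (CCW): (-10, 3), (-2, -6), (4, -2), (2, 4), (-4, 10)
Count = 5

5


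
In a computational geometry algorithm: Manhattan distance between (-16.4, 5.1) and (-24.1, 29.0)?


|(-16.4)-(-24.1)| + |5.1-29| = 7.7 + 23.9 = 31.6

31.6


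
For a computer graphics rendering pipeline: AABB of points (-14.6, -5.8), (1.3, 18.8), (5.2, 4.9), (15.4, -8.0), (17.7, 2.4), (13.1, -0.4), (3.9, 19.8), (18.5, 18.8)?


x range: [-14.6, 18.5]
y range: [-8, 19.8]
Bounding box: (-14.6,-8) to (18.5,19.8)

(-14.6,-8) to (18.5,19.8)


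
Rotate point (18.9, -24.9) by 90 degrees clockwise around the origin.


90° CW: (x,y) -> (y, -x)
(18.9,-24.9) -> (-24.9, -18.9)

(-24.9, -18.9)


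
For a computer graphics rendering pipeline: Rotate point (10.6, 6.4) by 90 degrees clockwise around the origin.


90° CW: (x,y) -> (y, -x)
(10.6,6.4) -> (6.4, -10.6)

(6.4, -10.6)


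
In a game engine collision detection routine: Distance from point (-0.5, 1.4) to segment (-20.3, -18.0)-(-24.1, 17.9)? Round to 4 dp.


Project P onto AB: t = 0.4767 (clamped to [0,1])
Closest point on segment: (-22.1113, -0.8876)
Distance: 21.7321

21.7321


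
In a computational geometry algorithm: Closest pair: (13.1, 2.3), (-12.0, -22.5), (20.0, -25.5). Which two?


d(P0,P1) = 35.2853, d(P0,P2) = 28.6435, d(P1,P2) = 32.1403
Closest: P0 and P2

Closest pair: (13.1, 2.3) and (20.0, -25.5), distance = 28.6435


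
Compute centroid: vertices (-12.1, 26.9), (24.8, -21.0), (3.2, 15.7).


Centroid = ((x_A+x_B+x_C)/3, (y_A+y_B+y_C)/3)
= (((-12.1)+24.8+3.2)/3, (26.9+(-21)+15.7)/3)
= (5.3, 7.2)

(5.3, 7.2)


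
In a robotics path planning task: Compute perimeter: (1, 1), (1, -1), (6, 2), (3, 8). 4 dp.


Sides: (1, 1)->(1, -1): sqrt(4) = 2, (1, -1)->(6, 2): sqrt(34) = 5.830952, (6, 2)->(3, 8): sqrt(45) = 6.708204, (3, 8)->(1, 1): sqrt(53) = 7.28011
Sum = 21.819266
Perimeter = 21.8193

21.8193


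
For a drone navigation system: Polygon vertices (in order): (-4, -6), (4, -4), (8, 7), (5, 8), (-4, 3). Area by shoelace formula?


Shoelace sum: ((-4)*(-4) - 4*(-6)) + (4*7 - 8*(-4)) + (8*8 - 5*7) + (5*3 - (-4)*8) + ((-4)*(-6) - (-4)*3)
= 212
Area = |212|/2 = 106

106


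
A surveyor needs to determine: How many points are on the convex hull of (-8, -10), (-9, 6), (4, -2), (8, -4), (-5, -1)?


Convex hull vertices (CCW): (-9, 6), (-8, -10), (8, -4)
Count = 3

3


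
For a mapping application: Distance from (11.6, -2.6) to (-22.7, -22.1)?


dx=-34.3, dy=-19.5
d^2 = (-34.3)^2 + (-19.5)^2 = 1556.74
d = sqrt(1556.74) = 39.4555

39.4555


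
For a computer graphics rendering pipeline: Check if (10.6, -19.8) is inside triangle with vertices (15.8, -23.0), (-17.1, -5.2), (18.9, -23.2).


Cross products: AB x AP = -12.72, BC x BP = -27, CA x CP = -8.88
All same sign? yes

Yes, inside


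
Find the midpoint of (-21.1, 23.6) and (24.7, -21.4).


M = (((-21.1)+24.7)/2, (23.6+(-21.4))/2)
= (1.8, 1.1)

(1.8, 1.1)


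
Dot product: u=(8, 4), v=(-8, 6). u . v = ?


u . v = u_x*v_x + u_y*v_y = 8*(-8) + 4*6
= (-64) + 24 = -40

-40


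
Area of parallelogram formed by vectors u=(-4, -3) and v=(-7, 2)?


|u x v| = |(-4)*2 - (-3)*(-7)|
= |(-8) - 21| = 29

29


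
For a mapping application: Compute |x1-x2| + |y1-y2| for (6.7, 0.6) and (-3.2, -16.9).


|6.7-(-3.2)| + |0.6-(-16.9)| = 9.9 + 17.5 = 27.4

27.4


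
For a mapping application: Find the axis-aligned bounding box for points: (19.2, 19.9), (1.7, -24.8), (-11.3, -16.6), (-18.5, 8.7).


x range: [-18.5, 19.2]
y range: [-24.8, 19.9]
Bounding box: (-18.5,-24.8) to (19.2,19.9)

(-18.5,-24.8) to (19.2,19.9)


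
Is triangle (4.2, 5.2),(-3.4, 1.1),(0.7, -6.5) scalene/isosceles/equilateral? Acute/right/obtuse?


Side lengths squared: AB^2=74.57, BC^2=74.57, CA^2=149.14
Sorted: [74.57, 74.57, 149.14]
By sides: Isosceles, By angles: Right

Isosceles, Right


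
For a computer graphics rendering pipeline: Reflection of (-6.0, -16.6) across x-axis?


Reflection over x-axis: (x,y) -> (x,-y)
(-6, -16.6) -> (-6, 16.6)

(-6, 16.6)


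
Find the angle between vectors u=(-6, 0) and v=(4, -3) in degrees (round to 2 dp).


u.v = -24, |u| = sqrt(36) = 6, |v| = sqrt(25) = 5
cos(theta) = u.v/(|u||v|) = -24/sqrt(900) = -0.8
theta = acos(-0.8) = 143.13 degrees

143.13 degrees


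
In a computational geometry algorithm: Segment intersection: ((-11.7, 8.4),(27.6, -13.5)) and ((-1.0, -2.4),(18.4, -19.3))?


Cross products: d1=28.69, d2=268, d3=-190.11, d4=-429.42
d1*d2 < 0 and d3*d4 < 0? no

No, they don't intersect


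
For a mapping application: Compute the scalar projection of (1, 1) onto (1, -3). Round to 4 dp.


u.v = -2, |v| = sqrt(10) = 3.1623
Scalar projection = u.v / |v| = -2 / sqrt(10) = -0.6325

-0.6325


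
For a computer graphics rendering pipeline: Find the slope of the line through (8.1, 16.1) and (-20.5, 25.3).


slope = (y2-y1)/(x2-x1) = (25.3-16.1)/((-20.5)-8.1) = 9.2/(-28.6) = -0.3217

-0.3217


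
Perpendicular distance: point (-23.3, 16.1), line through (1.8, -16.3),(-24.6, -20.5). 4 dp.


|cross product| = 960.78
|line direction| = sqrt(714.6) = 26.732
Distance = 960.78/sqrt(714.6) = 35.9412

35.9412


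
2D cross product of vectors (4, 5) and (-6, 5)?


u x v = u_x*v_y - u_y*v_x = 4*5 - 5*(-6)
= 20 - (-30) = 50

50


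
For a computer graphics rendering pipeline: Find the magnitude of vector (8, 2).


|u| = sqrt(8^2 + 2^2) = sqrt(68) = 8.2462

8.2462


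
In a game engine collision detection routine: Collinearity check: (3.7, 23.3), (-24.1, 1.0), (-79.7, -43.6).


Cross product: ((-24.1)-3.7)*((-43.6)-23.3) - (1-23.3)*((-79.7)-3.7)
= 0

Yes, collinear


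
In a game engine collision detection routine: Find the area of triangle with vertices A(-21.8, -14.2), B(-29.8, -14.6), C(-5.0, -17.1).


Area = |x_A(y_B-y_C) + x_B(y_C-y_A) + x_C(y_A-y_B)|/2
= |(-54.5) + 86.42 + (-2)|/2
= 29.92/2 = 14.96

14.96


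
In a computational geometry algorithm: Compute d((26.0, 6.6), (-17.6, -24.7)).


dx=-43.6, dy=-31.3
d^2 = (-43.6)^2 + (-31.3)^2 = 2880.65
d = sqrt(2880.65) = 53.6717

53.6717


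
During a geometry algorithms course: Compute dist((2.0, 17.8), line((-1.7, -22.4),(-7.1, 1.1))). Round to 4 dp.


|cross product| = 304.03
|line direction| = sqrt(581.41) = 24.1124
Distance = 304.03/sqrt(581.41) = 12.6088

12.6088


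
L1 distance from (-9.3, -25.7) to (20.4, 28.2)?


|(-9.3)-20.4| + |(-25.7)-28.2| = 29.7 + 53.9 = 83.6

83.6


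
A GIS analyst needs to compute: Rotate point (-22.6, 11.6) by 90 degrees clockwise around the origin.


90° CW: (x,y) -> (y, -x)
(-22.6,11.6) -> (11.6, 22.6)

(11.6, 22.6)


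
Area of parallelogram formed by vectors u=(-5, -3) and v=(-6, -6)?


|u x v| = |(-5)*(-6) - (-3)*(-6)|
= |30 - 18| = 12

12


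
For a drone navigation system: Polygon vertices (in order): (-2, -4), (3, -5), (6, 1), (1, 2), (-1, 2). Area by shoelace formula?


Shoelace sum: ((-2)*(-5) - 3*(-4)) + (3*1 - 6*(-5)) + (6*2 - 1*1) + (1*2 - (-1)*2) + ((-1)*(-4) - (-2)*2)
= 78
Area = |78|/2 = 39

39


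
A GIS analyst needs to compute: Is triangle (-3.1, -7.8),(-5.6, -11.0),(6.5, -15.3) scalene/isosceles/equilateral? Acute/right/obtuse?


Side lengths squared: AB^2=16.49, BC^2=164.9, CA^2=148.41
Sorted: [16.49, 148.41, 164.9]
By sides: Scalene, By angles: Right

Scalene, Right


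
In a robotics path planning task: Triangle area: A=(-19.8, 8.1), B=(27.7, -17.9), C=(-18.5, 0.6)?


Area = |x_A(y_B-y_C) + x_B(y_C-y_A) + x_C(y_A-y_B)|/2
= |366.3 + (-207.75) + (-481)|/2
= 322.45/2 = 161.225

161.225


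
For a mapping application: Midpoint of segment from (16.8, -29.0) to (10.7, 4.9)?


M = ((16.8+10.7)/2, ((-29)+4.9)/2)
= (13.75, -12.05)

(13.75, -12.05)


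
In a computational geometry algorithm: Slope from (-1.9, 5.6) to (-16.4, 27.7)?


slope = (y2-y1)/(x2-x1) = (27.7-5.6)/((-16.4)-(-1.9)) = 22.1/(-14.5) = -1.5241

-1.5241


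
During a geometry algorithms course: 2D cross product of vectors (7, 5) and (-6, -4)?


u x v = u_x*v_y - u_y*v_x = 7*(-4) - 5*(-6)
= (-28) - (-30) = 2

2


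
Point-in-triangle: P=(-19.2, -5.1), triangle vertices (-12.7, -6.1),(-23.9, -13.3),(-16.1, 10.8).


Cross products: AB x AP = -58, BC x BP = -49.31, CA x CP = -106.45
All same sign? yes

Yes, inside


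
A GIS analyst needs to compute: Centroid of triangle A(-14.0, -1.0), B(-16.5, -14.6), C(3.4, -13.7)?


Centroid = ((x_A+x_B+x_C)/3, (y_A+y_B+y_C)/3)
= (((-14)+(-16.5)+3.4)/3, ((-1)+(-14.6)+(-13.7))/3)
= (-9.0333, -9.7667)

(-9.0333, -9.7667)


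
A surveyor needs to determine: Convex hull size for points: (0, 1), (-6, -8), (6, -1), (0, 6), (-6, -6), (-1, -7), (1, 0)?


Convex hull vertices (CCW): (-6, -8), (-1, -7), (6, -1), (0, 6), (-6, -6)
Count = 5

5


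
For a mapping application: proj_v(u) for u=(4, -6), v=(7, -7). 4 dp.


u.v = 70, |v| = sqrt(98) = 9.8995
Scalar projection = u.v / |v| = 70 / sqrt(98) = 7.0711

7.0711


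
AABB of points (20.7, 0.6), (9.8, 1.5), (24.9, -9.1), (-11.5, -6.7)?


x range: [-11.5, 24.9]
y range: [-9.1, 1.5]
Bounding box: (-11.5,-9.1) to (24.9,1.5)

(-11.5,-9.1) to (24.9,1.5)


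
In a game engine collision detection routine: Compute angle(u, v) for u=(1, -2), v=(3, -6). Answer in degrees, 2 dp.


u.v = 15, |u| = sqrt(5) = 2.2361, |v| = sqrt(45) = 6.7082
cos(theta) = u.v/(|u||v|) = 15/sqrt(225) = 1
theta = acos(1) = 0 degrees

0 degrees


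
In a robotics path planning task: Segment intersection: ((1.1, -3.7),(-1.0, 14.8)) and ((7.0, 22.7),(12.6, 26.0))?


Cross products: d1=-128.37, d2=-17.84, d3=-164.59, d4=-275.12
d1*d2 < 0 and d3*d4 < 0? no

No, they don't intersect


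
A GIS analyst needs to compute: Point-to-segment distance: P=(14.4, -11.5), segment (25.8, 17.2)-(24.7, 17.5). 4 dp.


Project P onto AB: t = 1 (clamped to [0,1])
Closest point on segment: (24.7, 17.5)
Distance: 30.7748

30.7748


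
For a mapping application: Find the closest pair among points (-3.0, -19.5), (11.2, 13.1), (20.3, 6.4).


d(P0,P1) = 35.5584, d(P0,P2) = 34.8382, d(P1,P2) = 11.3004
Closest: P1 and P2

Closest pair: (11.2, 13.1) and (20.3, 6.4), distance = 11.3004


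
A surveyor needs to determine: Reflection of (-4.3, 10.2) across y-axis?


Reflection over y-axis: (x,y) -> (-x,y)
(-4.3, 10.2) -> (4.3, 10.2)

(4.3, 10.2)


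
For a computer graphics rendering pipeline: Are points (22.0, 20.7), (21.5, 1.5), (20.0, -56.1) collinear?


Cross product: (21.5-22)*((-56.1)-20.7) - (1.5-20.7)*(20-22)
= 0

Yes, collinear


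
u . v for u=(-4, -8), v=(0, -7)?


u . v = u_x*v_x + u_y*v_y = (-4)*0 + (-8)*(-7)
= 0 + 56 = 56

56


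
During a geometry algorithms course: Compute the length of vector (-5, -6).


|u| = sqrt((-5)^2 + (-6)^2) = sqrt(61) = 7.8102

7.8102


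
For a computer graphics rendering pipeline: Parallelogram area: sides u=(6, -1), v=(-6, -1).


|u x v| = |6*(-1) - (-1)*(-6)|
= |(-6) - 6| = 12

12


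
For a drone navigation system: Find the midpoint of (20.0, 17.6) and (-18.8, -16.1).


M = ((20+(-18.8))/2, (17.6+(-16.1))/2)
= (0.6, 0.75)

(0.6, 0.75)


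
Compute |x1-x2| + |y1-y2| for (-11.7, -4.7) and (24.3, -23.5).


|(-11.7)-24.3| + |(-4.7)-(-23.5)| = 36 + 18.8 = 54.8

54.8


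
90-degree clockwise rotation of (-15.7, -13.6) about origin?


90° CW: (x,y) -> (y, -x)
(-15.7,-13.6) -> (-13.6, 15.7)

(-13.6, 15.7)


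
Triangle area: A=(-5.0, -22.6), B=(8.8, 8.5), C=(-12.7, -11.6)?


Area = |x_A(y_B-y_C) + x_B(y_C-y_A) + x_C(y_A-y_B)|/2
= |(-100.5) + 96.8 + 394.97|/2
= 391.27/2 = 195.635

195.635


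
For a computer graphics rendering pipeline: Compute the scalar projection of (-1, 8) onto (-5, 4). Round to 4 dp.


u.v = 37, |v| = sqrt(41) = 6.4031
Scalar projection = u.v / |v| = 37 / sqrt(41) = 5.7784

5.7784


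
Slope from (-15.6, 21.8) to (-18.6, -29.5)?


slope = (y2-y1)/(x2-x1) = ((-29.5)-21.8)/((-18.6)-(-15.6)) = (-51.3)/(-3) = 17.1

17.1


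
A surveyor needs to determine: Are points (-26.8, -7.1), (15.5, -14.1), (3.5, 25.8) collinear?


Cross product: (15.5-(-26.8))*(25.8-(-7.1)) - ((-14.1)-(-7.1))*(3.5-(-26.8))
= 1603.77

No, not collinear


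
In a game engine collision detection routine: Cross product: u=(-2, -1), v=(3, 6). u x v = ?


u x v = u_x*v_y - u_y*v_x = (-2)*6 - (-1)*3
= (-12) - (-3) = -9

-9


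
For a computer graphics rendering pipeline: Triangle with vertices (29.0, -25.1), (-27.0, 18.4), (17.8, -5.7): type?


Side lengths squared: AB^2=5028.25, BC^2=2587.85, CA^2=501.8
Sorted: [501.8, 2587.85, 5028.25]
By sides: Scalene, By angles: Obtuse

Scalene, Obtuse


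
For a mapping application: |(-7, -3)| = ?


|u| = sqrt((-7)^2 + (-3)^2) = sqrt(58) = 7.6158

7.6158


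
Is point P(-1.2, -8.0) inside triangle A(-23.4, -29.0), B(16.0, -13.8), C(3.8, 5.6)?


Cross products: AB x AP = 489.96, BC x BP = 262.92, CA x CP = 196.92
All same sign? yes

Yes, inside


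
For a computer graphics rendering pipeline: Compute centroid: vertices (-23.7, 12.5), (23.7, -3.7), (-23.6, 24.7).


Centroid = ((x_A+x_B+x_C)/3, (y_A+y_B+y_C)/3)
= (((-23.7)+23.7+(-23.6))/3, (12.5+(-3.7)+24.7)/3)
= (-7.8667, 11.1667)

(-7.8667, 11.1667)


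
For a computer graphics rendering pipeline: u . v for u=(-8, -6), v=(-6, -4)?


u . v = u_x*v_x + u_y*v_y = (-8)*(-6) + (-6)*(-4)
= 48 + 24 = 72

72


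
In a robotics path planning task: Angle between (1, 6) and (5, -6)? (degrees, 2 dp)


u.v = -31, |u| = sqrt(37) = 6.0828, |v| = sqrt(61) = 7.8102
cos(theta) = u.v/(|u||v|) = -31/sqrt(2257) = -0.652523
theta = acos(-0.652523) = 130.73 degrees

130.73 degrees


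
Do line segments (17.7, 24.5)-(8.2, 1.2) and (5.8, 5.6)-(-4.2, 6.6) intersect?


Cross products: d1=-200.9, d2=41.6, d3=-97.72, d4=-340.22
d1*d2 < 0 and d3*d4 < 0? no

No, they don't intersect


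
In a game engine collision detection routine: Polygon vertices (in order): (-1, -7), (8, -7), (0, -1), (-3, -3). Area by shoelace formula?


Shoelace sum: ((-1)*(-7) - 8*(-7)) + (8*(-1) - 0*(-7)) + (0*(-3) - (-3)*(-1)) + ((-3)*(-7) - (-1)*(-3))
= 70
Area = |70|/2 = 35

35


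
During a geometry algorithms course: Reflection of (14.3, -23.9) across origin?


Reflection over origin: (x,y) -> (-x,-y)
(14.3, -23.9) -> (-14.3, 23.9)

(-14.3, 23.9)


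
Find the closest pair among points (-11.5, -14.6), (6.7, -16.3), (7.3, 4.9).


d(P0,P1) = 18.2792, d(P0,P2) = 27.0867, d(P1,P2) = 21.2085
Closest: P0 and P1

Closest pair: (-11.5, -14.6) and (6.7, -16.3), distance = 18.2792


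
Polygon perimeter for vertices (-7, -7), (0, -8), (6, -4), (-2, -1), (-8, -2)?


Sides: (-7, -7)->(0, -8): sqrt(50) = 7.071068, (0, -8)->(6, -4): sqrt(52) = 7.211103, (6, -4)->(-2, -1): sqrt(73) = 8.544004, (-2, -1)->(-8, -2): sqrt(37) = 6.082763, (-8, -2)->(-7, -7): sqrt(26) = 5.09902
Sum = 34.007958
Perimeter = 34.008

34.008


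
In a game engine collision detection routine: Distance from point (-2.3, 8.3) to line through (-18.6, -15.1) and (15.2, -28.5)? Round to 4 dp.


|cross product| = 1009.34
|line direction| = sqrt(1322) = 36.3593
Distance = 1009.34/sqrt(1322) = 27.7601

27.7601


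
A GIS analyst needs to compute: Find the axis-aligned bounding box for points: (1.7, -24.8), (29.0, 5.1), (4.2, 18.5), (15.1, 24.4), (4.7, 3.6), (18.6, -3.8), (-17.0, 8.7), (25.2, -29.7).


x range: [-17, 29]
y range: [-29.7, 24.4]
Bounding box: (-17,-29.7) to (29,24.4)

(-17,-29.7) to (29,24.4)


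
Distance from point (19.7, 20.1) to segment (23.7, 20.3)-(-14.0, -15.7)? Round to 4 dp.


Project P onto AB: t = 0.0581 (clamped to [0,1])
Closest point on segment: (21.5079, 18.2067)
Distance: 2.6178

2.6178


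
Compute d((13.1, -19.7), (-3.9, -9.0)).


dx=-17, dy=10.7
d^2 = (-17)^2 + 10.7^2 = 403.49
d = sqrt(403.49) = 20.0871

20.0871


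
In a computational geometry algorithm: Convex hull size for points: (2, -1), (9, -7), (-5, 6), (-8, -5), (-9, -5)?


Convex hull vertices (CCW): (-9, -5), (9, -7), (-5, 6)
Count = 3

3


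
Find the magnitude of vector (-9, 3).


|u| = sqrt((-9)^2 + 3^2) = sqrt(90) = 9.4868

9.4868


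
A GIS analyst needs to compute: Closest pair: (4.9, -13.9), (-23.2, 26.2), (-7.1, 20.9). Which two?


d(P0,P1) = 48.9655, d(P0,P2) = 36.8109, d(P1,P2) = 16.9499
Closest: P1 and P2

Closest pair: (-23.2, 26.2) and (-7.1, 20.9), distance = 16.9499


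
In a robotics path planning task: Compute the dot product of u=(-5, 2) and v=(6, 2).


u . v = u_x*v_x + u_y*v_y = (-5)*6 + 2*2
= (-30) + 4 = -26

-26


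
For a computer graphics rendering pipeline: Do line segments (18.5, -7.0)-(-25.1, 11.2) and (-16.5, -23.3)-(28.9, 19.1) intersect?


Cross products: d1=-743.98, d2=1930.94, d3=1347.68, d4=-1327.24
d1*d2 < 0 and d3*d4 < 0? yes

Yes, they intersect


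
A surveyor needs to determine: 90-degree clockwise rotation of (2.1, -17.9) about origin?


90° CW: (x,y) -> (y, -x)
(2.1,-17.9) -> (-17.9, -2.1)

(-17.9, -2.1)


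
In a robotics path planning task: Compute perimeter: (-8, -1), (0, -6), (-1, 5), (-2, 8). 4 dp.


Sides: (-8, -1)->(0, -6): sqrt(89) = 9.433981, (0, -6)->(-1, 5): sqrt(122) = 11.045361, (-1, 5)->(-2, 8): sqrt(10) = 3.162278, (-2, 8)->(-8, -1): sqrt(117) = 10.816654
Sum = 34.458274
Perimeter = 34.4583

34.4583


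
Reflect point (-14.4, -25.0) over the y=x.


Reflection over y=x: (x,y) -> (y,x)
(-14.4, -25) -> (-25, -14.4)

(-25, -14.4)


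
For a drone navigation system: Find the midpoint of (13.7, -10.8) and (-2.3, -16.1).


M = ((13.7+(-2.3))/2, ((-10.8)+(-16.1))/2)
= (5.7, -13.45)

(5.7, -13.45)


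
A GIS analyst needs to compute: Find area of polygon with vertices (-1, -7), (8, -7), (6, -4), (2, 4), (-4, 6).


Shoelace sum: ((-1)*(-7) - 8*(-7)) + (8*(-4) - 6*(-7)) + (6*4 - 2*(-4)) + (2*6 - (-4)*4) + ((-4)*(-7) - (-1)*6)
= 167
Area = |167|/2 = 83.5

83.5


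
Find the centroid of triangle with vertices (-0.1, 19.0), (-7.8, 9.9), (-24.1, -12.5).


Centroid = ((x_A+x_B+x_C)/3, (y_A+y_B+y_C)/3)
= (((-0.1)+(-7.8)+(-24.1))/3, (19+9.9+(-12.5))/3)
= (-10.6667, 5.4667)

(-10.6667, 5.4667)


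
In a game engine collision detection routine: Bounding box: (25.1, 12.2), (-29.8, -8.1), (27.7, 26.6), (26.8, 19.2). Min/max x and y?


x range: [-29.8, 27.7]
y range: [-8.1, 26.6]
Bounding box: (-29.8,-8.1) to (27.7,26.6)

(-29.8,-8.1) to (27.7,26.6)


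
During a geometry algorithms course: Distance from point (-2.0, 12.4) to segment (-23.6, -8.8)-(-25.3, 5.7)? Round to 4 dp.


Project P onto AB: t = 1 (clamped to [0,1])
Closest point on segment: (-25.3, 5.7)
Distance: 24.2442

24.2442


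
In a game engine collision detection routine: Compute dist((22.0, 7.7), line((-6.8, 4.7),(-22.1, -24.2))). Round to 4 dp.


|cross product| = 786.42
|line direction| = sqrt(1069.3) = 32.7002
Distance = 786.42/sqrt(1069.3) = 24.0494

24.0494


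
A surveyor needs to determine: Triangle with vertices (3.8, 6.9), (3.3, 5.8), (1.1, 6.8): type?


Side lengths squared: AB^2=1.46, BC^2=5.84, CA^2=7.3
Sorted: [1.46, 5.84, 7.3]
By sides: Scalene, By angles: Right

Scalene, Right


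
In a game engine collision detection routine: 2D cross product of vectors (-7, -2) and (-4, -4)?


u x v = u_x*v_y - u_y*v_x = (-7)*(-4) - (-2)*(-4)
= 28 - 8 = 20

20


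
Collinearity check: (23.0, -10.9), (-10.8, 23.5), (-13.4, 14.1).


Cross product: ((-10.8)-23)*(14.1-(-10.9)) - (23.5-(-10.9))*((-13.4)-23)
= 407.16

No, not collinear


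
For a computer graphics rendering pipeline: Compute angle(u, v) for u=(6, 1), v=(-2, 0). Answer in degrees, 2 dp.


u.v = -12, |u| = sqrt(37) = 6.0828, |v| = sqrt(4) = 2
cos(theta) = u.v/(|u||v|) = -12/sqrt(148) = -0.986394
theta = acos(-0.986394) = 170.54 degrees

170.54 degrees


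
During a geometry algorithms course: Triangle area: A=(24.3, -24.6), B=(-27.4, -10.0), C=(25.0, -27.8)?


Area = |x_A(y_B-y_C) + x_B(y_C-y_A) + x_C(y_A-y_B)|/2
= |432.54 + 87.68 + (-365)|/2
= 155.22/2 = 77.61

77.61


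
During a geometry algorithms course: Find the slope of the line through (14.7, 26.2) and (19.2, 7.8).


slope = (y2-y1)/(x2-x1) = (7.8-26.2)/(19.2-14.7) = (-18.4)/4.5 = -4.0889

-4.0889


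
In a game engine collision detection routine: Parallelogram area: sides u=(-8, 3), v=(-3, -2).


|u x v| = |(-8)*(-2) - 3*(-3)|
= |16 - (-9)| = 25

25


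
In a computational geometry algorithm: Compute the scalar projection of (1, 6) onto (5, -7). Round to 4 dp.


u.v = -37, |v| = sqrt(74) = 8.6023
Scalar projection = u.v / |v| = -37 / sqrt(74) = -4.3012

-4.3012


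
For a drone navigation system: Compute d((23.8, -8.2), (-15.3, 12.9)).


dx=-39.1, dy=21.1
d^2 = (-39.1)^2 + 21.1^2 = 1974.02
d = sqrt(1974.02) = 44.4299

44.4299


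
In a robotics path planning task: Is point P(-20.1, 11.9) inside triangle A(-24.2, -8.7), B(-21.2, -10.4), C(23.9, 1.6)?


Cross products: AB x AP = 68.77, BC x BP = 992.53, CA x CP = -948.63
All same sign? no

No, outside


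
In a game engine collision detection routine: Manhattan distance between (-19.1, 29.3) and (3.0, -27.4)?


|(-19.1)-3| + |29.3-(-27.4)| = 22.1 + 56.7 = 78.8

78.8


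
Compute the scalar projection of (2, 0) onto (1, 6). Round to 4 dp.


u.v = 2, |v| = sqrt(37) = 6.0828
Scalar projection = u.v / |v| = 2 / sqrt(37) = 0.3288

0.3288


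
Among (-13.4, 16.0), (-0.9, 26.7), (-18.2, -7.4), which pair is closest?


d(P0,P1) = 16.4542, d(P0,P2) = 23.8872, d(P1,P2) = 38.2374
Closest: P0 and P1

Closest pair: (-13.4, 16.0) and (-0.9, 26.7), distance = 16.4542


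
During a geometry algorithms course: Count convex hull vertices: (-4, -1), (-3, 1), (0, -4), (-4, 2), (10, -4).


Convex hull vertices (CCW): (-4, -1), (0, -4), (10, -4), (-4, 2)
Count = 4

4


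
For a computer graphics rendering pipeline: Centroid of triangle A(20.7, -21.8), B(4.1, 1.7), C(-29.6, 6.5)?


Centroid = ((x_A+x_B+x_C)/3, (y_A+y_B+y_C)/3)
= ((20.7+4.1+(-29.6))/3, ((-21.8)+1.7+6.5)/3)
= (-1.6, -4.5333)

(-1.6, -4.5333)


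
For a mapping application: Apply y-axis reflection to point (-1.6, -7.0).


Reflection over y-axis: (x,y) -> (-x,y)
(-1.6, -7) -> (1.6, -7)

(1.6, -7)


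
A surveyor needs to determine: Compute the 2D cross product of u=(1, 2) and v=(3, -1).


u x v = u_x*v_y - u_y*v_x = 1*(-1) - 2*3
= (-1) - 6 = -7

-7


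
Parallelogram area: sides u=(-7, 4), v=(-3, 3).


|u x v| = |(-7)*3 - 4*(-3)|
= |(-21) - (-12)| = 9

9


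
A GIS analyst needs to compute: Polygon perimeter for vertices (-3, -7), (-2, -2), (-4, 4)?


Sides: (-3, -7)->(-2, -2): sqrt(26) = 5.09902, (-2, -2)->(-4, 4): sqrt(40) = 6.324555, (-4, 4)->(-3, -7): sqrt(122) = 11.045361
Sum = 22.468936
Perimeter = 22.4689

22.4689


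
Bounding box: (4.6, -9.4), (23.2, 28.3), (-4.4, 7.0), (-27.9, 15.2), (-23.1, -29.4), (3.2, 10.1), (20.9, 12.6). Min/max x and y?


x range: [-27.9, 23.2]
y range: [-29.4, 28.3]
Bounding box: (-27.9,-29.4) to (23.2,28.3)

(-27.9,-29.4) to (23.2,28.3)


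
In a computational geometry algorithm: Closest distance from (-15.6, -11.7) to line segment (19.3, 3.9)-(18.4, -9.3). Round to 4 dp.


Project P onto AB: t = 1 (clamped to [0,1])
Closest point on segment: (18.4, -9.3)
Distance: 34.0846

34.0846


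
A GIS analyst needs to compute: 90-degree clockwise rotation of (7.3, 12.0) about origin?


90° CW: (x,y) -> (y, -x)
(7.3,12) -> (12, -7.3)

(12, -7.3)


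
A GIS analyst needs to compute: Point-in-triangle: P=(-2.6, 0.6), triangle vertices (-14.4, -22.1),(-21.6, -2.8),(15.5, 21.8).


Cross products: AB x AP = -391.18, BC x BP = -341.26, CA x CP = -160.71
All same sign? yes

Yes, inside


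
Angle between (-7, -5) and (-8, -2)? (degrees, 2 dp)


u.v = 66, |u| = sqrt(74) = 8.6023, |v| = sqrt(68) = 8.2462
cos(theta) = u.v/(|u||v|) = 66/sqrt(5032) = 0.930408
theta = acos(0.930408) = 21.5 degrees

21.5 degrees


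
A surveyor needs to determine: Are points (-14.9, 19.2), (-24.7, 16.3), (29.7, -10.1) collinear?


Cross product: ((-24.7)-(-14.9))*((-10.1)-19.2) - (16.3-19.2)*(29.7-(-14.9))
= 416.48

No, not collinear


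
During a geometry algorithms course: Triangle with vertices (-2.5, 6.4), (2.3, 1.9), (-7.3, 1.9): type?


Side lengths squared: AB^2=43.29, BC^2=92.16, CA^2=43.29
Sorted: [43.29, 43.29, 92.16]
By sides: Isosceles, By angles: Obtuse

Isosceles, Obtuse


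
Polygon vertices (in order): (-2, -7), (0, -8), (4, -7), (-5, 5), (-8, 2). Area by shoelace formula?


Shoelace sum: ((-2)*(-8) - 0*(-7)) + (0*(-7) - 4*(-8)) + (4*5 - (-5)*(-7)) + ((-5)*2 - (-8)*5) + ((-8)*(-7) - (-2)*2)
= 123
Area = |123|/2 = 61.5

61.5


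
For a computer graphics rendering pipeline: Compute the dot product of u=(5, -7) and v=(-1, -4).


u . v = u_x*v_x + u_y*v_y = 5*(-1) + (-7)*(-4)
= (-5) + 28 = 23

23


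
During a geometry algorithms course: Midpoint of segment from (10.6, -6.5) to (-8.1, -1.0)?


M = ((10.6+(-8.1))/2, ((-6.5)+(-1))/2)
= (1.25, -3.75)

(1.25, -3.75)


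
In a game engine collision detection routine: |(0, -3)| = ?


|u| = sqrt(0^2 + (-3)^2) = sqrt(9) = 3

3


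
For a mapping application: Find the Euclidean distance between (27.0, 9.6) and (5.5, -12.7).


dx=-21.5, dy=-22.3
d^2 = (-21.5)^2 + (-22.3)^2 = 959.54
d = sqrt(959.54) = 30.9764

30.9764


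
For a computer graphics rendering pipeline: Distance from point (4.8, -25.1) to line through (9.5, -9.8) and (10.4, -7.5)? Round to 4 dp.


|cross product| = 2.96
|line direction| = sqrt(6.1) = 2.4698
Distance = 2.96/sqrt(6.1) = 1.1985

1.1985


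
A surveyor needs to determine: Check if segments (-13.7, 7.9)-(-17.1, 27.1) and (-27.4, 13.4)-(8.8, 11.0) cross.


Cross products: d1=-166.22, d2=520.66, d3=244.34, d4=-442.54
d1*d2 < 0 and d3*d4 < 0? yes

Yes, they intersect


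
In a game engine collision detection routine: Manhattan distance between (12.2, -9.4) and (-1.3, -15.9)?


|12.2-(-1.3)| + |(-9.4)-(-15.9)| = 13.5 + 6.5 = 20

20


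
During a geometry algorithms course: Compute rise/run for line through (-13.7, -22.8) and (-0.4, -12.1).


slope = (y2-y1)/(x2-x1) = ((-12.1)-(-22.8))/((-0.4)-(-13.7)) = 10.7/13.3 = 0.8045

0.8045


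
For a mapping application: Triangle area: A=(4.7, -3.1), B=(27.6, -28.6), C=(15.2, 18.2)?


Area = |x_A(y_B-y_C) + x_B(y_C-y_A) + x_C(y_A-y_B)|/2
= |(-219.96) + 587.88 + 387.6|/2
= 755.52/2 = 377.76

377.76


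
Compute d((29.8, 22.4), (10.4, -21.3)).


dx=-19.4, dy=-43.7
d^2 = (-19.4)^2 + (-43.7)^2 = 2286.05
d = sqrt(2286.05) = 47.8127

47.8127


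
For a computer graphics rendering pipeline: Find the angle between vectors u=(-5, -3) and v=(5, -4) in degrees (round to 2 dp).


u.v = -13, |u| = sqrt(34) = 5.831, |v| = sqrt(41) = 6.4031
cos(theta) = u.v/(|u||v|) = -13/sqrt(1394) = -0.348187
theta = acos(-0.348187) = 110.38 degrees

110.38 degrees


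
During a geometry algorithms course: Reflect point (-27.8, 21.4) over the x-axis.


Reflection over x-axis: (x,y) -> (x,-y)
(-27.8, 21.4) -> (-27.8, -21.4)

(-27.8, -21.4)


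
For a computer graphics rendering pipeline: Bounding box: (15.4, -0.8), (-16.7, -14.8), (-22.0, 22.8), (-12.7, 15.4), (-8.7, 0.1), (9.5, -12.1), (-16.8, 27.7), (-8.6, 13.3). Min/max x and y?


x range: [-22, 15.4]
y range: [-14.8, 27.7]
Bounding box: (-22,-14.8) to (15.4,27.7)

(-22,-14.8) to (15.4,27.7)


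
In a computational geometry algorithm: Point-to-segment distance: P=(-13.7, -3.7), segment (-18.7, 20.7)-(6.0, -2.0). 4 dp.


Project P onto AB: t = 0.6019 (clamped to [0,1])
Closest point on segment: (-3.8328, 7.0366)
Distance: 14.5821

14.5821


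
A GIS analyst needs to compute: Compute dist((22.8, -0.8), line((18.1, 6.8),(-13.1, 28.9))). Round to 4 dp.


|cross product| = 133.25
|line direction| = sqrt(1461.85) = 38.2341
Distance = 133.25/sqrt(1461.85) = 3.4851

3.4851


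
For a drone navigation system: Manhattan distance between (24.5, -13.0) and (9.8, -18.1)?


|24.5-9.8| + |(-13)-(-18.1)| = 14.7 + 5.1 = 19.8

19.8


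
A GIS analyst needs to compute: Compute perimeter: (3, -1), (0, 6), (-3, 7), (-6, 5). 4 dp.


Sides: (3, -1)->(0, 6): sqrt(58) = 7.615773, (0, 6)->(-3, 7): sqrt(10) = 3.162278, (-3, 7)->(-6, 5): sqrt(13) = 3.605551, (-6, 5)->(3, -1): sqrt(117) = 10.816654
Sum = 25.200256
Perimeter = 25.2003

25.2003


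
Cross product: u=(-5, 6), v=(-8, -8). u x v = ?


u x v = u_x*v_y - u_y*v_x = (-5)*(-8) - 6*(-8)
= 40 - (-48) = 88

88


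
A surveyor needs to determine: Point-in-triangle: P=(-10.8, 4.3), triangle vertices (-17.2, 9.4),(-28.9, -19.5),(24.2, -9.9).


Cross products: AB x AP = 244.63, BC x BP = 1090.02, CA x CP = 87.62
All same sign? yes

Yes, inside
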